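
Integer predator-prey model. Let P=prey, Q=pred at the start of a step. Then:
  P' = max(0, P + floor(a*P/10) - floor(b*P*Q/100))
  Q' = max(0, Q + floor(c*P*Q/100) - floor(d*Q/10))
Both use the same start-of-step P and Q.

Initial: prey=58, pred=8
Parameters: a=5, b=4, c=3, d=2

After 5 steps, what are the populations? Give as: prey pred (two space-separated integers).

Step 1: prey: 58+29-18=69; pred: 8+13-1=20
Step 2: prey: 69+34-55=48; pred: 20+41-4=57
Step 3: prey: 48+24-109=0; pred: 57+82-11=128
Step 4: prey: 0+0-0=0; pred: 128+0-25=103
Step 5: prey: 0+0-0=0; pred: 103+0-20=83

Answer: 0 83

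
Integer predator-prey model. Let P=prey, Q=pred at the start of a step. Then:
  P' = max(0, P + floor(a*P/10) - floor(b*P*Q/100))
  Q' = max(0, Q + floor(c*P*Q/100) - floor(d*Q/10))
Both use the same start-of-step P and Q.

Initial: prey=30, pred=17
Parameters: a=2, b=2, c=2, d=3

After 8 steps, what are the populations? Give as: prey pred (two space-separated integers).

Step 1: prey: 30+6-10=26; pred: 17+10-5=22
Step 2: prey: 26+5-11=20; pred: 22+11-6=27
Step 3: prey: 20+4-10=14; pred: 27+10-8=29
Step 4: prey: 14+2-8=8; pred: 29+8-8=29
Step 5: prey: 8+1-4=5; pred: 29+4-8=25
Step 6: prey: 5+1-2=4; pred: 25+2-7=20
Step 7: prey: 4+0-1=3; pred: 20+1-6=15
Step 8: prey: 3+0-0=3; pred: 15+0-4=11

Answer: 3 11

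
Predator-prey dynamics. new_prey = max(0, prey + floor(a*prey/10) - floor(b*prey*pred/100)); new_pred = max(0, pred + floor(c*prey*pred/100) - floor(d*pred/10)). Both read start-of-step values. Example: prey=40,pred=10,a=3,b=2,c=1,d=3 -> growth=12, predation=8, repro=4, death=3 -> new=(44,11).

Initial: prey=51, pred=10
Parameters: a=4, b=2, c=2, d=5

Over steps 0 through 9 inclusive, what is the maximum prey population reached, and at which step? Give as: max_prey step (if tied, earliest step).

Step 1: prey: 51+20-10=61; pred: 10+10-5=15
Step 2: prey: 61+24-18=67; pred: 15+18-7=26
Step 3: prey: 67+26-34=59; pred: 26+34-13=47
Step 4: prey: 59+23-55=27; pred: 47+55-23=79
Step 5: prey: 27+10-42=0; pred: 79+42-39=82
Step 6: prey: 0+0-0=0; pred: 82+0-41=41
Step 7: prey: 0+0-0=0; pred: 41+0-20=21
Step 8: prey: 0+0-0=0; pred: 21+0-10=11
Step 9: prey: 0+0-0=0; pred: 11+0-5=6
Max prey = 67 at step 2

Answer: 67 2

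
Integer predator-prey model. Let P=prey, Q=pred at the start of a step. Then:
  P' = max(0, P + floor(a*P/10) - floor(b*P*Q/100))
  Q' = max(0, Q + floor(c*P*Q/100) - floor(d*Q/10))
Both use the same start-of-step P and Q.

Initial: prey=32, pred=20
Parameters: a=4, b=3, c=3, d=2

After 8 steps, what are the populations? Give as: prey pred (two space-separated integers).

Step 1: prey: 32+12-19=25; pred: 20+19-4=35
Step 2: prey: 25+10-26=9; pred: 35+26-7=54
Step 3: prey: 9+3-14=0; pred: 54+14-10=58
Step 4: prey: 0+0-0=0; pred: 58+0-11=47
Step 5: prey: 0+0-0=0; pred: 47+0-9=38
Step 6: prey: 0+0-0=0; pred: 38+0-7=31
Step 7: prey: 0+0-0=0; pred: 31+0-6=25
Step 8: prey: 0+0-0=0; pred: 25+0-5=20

Answer: 0 20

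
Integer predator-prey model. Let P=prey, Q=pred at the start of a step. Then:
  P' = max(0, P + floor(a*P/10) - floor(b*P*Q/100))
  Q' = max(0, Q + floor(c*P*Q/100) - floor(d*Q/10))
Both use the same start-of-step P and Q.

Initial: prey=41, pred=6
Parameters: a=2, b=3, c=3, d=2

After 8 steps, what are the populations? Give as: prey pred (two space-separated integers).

Answer: 0 26

Derivation:
Step 1: prey: 41+8-7=42; pred: 6+7-1=12
Step 2: prey: 42+8-15=35; pred: 12+15-2=25
Step 3: prey: 35+7-26=16; pred: 25+26-5=46
Step 4: prey: 16+3-22=0; pred: 46+22-9=59
Step 5: prey: 0+0-0=0; pred: 59+0-11=48
Step 6: prey: 0+0-0=0; pred: 48+0-9=39
Step 7: prey: 0+0-0=0; pred: 39+0-7=32
Step 8: prey: 0+0-0=0; pred: 32+0-6=26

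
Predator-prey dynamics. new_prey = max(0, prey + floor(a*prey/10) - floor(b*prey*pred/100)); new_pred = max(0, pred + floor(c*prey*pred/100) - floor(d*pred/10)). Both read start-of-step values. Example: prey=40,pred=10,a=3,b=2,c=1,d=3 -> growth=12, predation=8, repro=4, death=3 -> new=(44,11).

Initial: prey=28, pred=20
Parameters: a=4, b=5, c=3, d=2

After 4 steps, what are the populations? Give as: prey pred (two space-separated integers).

Step 1: prey: 28+11-28=11; pred: 20+16-4=32
Step 2: prey: 11+4-17=0; pred: 32+10-6=36
Step 3: prey: 0+0-0=0; pred: 36+0-7=29
Step 4: prey: 0+0-0=0; pred: 29+0-5=24

Answer: 0 24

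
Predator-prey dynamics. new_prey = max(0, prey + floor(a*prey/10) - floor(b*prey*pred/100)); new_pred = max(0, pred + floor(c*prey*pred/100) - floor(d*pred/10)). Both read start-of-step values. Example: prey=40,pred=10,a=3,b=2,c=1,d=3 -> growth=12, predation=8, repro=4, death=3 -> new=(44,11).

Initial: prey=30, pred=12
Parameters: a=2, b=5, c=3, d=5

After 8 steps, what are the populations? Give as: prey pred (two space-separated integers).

Answer: 2 1

Derivation:
Step 1: prey: 30+6-18=18; pred: 12+10-6=16
Step 2: prey: 18+3-14=7; pred: 16+8-8=16
Step 3: prey: 7+1-5=3; pred: 16+3-8=11
Step 4: prey: 3+0-1=2; pred: 11+0-5=6
Step 5: prey: 2+0-0=2; pred: 6+0-3=3
Step 6: prey: 2+0-0=2; pred: 3+0-1=2
Step 7: prey: 2+0-0=2; pred: 2+0-1=1
Step 8: prey: 2+0-0=2; pred: 1+0-0=1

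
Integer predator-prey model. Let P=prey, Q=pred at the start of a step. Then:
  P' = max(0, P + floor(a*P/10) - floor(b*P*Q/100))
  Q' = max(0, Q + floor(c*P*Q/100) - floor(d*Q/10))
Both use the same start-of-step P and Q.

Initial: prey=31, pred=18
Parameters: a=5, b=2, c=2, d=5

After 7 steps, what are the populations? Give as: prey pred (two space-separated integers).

Step 1: prey: 31+15-11=35; pred: 18+11-9=20
Step 2: prey: 35+17-14=38; pred: 20+14-10=24
Step 3: prey: 38+19-18=39; pred: 24+18-12=30
Step 4: prey: 39+19-23=35; pred: 30+23-15=38
Step 5: prey: 35+17-26=26; pred: 38+26-19=45
Step 6: prey: 26+13-23=16; pred: 45+23-22=46
Step 7: prey: 16+8-14=10; pred: 46+14-23=37

Answer: 10 37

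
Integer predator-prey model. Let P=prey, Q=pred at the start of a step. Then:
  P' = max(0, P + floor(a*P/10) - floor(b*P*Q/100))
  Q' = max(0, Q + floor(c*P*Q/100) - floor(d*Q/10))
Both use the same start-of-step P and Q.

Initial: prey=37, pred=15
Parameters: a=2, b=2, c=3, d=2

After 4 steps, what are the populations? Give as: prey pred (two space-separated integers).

Answer: 0 65

Derivation:
Step 1: prey: 37+7-11=33; pred: 15+16-3=28
Step 2: prey: 33+6-18=21; pred: 28+27-5=50
Step 3: prey: 21+4-21=4; pred: 50+31-10=71
Step 4: prey: 4+0-5=0; pred: 71+8-14=65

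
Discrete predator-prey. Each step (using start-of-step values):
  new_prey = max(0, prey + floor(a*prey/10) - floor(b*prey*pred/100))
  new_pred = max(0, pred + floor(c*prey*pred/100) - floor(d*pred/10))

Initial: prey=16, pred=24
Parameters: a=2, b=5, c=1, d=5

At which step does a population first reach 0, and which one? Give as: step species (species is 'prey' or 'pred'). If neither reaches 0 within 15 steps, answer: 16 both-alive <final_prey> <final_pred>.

Answer: 1 prey

Derivation:
Step 1: prey: 16+3-19=0; pred: 24+3-12=15
First extinction: prey at step 1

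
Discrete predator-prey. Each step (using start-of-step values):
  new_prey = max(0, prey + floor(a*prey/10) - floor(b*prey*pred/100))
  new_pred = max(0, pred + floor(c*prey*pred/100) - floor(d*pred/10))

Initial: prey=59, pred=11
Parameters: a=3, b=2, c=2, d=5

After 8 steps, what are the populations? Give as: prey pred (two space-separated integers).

Step 1: prey: 59+17-12=64; pred: 11+12-5=18
Step 2: prey: 64+19-23=60; pred: 18+23-9=32
Step 3: prey: 60+18-38=40; pred: 32+38-16=54
Step 4: prey: 40+12-43=9; pred: 54+43-27=70
Step 5: prey: 9+2-12=0; pred: 70+12-35=47
Step 6: prey: 0+0-0=0; pred: 47+0-23=24
Step 7: prey: 0+0-0=0; pred: 24+0-12=12
Step 8: prey: 0+0-0=0; pred: 12+0-6=6

Answer: 0 6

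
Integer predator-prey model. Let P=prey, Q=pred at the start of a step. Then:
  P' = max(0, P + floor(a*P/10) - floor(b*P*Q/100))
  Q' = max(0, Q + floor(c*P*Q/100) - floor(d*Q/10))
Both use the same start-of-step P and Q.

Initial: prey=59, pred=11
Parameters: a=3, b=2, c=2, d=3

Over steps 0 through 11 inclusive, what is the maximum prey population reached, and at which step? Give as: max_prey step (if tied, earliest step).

Step 1: prey: 59+17-12=64; pred: 11+12-3=20
Step 2: prey: 64+19-25=58; pred: 20+25-6=39
Step 3: prey: 58+17-45=30; pred: 39+45-11=73
Step 4: prey: 30+9-43=0; pred: 73+43-21=95
Step 5: prey: 0+0-0=0; pred: 95+0-28=67
Step 6: prey: 0+0-0=0; pred: 67+0-20=47
Step 7: prey: 0+0-0=0; pred: 47+0-14=33
Step 8: prey: 0+0-0=0; pred: 33+0-9=24
Step 9: prey: 0+0-0=0; pred: 24+0-7=17
Step 10: prey: 0+0-0=0; pred: 17+0-5=12
Step 11: prey: 0+0-0=0; pred: 12+0-3=9
Max prey = 64 at step 1

Answer: 64 1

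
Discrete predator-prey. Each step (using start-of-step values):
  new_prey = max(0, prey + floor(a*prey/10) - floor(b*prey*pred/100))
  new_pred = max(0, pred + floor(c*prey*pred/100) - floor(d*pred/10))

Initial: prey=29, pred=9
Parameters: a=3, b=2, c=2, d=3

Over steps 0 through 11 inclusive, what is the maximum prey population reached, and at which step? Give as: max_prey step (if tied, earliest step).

Answer: 34 2

Derivation:
Step 1: prey: 29+8-5=32; pred: 9+5-2=12
Step 2: prey: 32+9-7=34; pred: 12+7-3=16
Step 3: prey: 34+10-10=34; pred: 16+10-4=22
Step 4: prey: 34+10-14=30; pred: 22+14-6=30
Step 5: prey: 30+9-18=21; pred: 30+18-9=39
Step 6: prey: 21+6-16=11; pred: 39+16-11=44
Step 7: prey: 11+3-9=5; pred: 44+9-13=40
Step 8: prey: 5+1-4=2; pred: 40+4-12=32
Step 9: prey: 2+0-1=1; pred: 32+1-9=24
Step 10: prey: 1+0-0=1; pred: 24+0-7=17
Step 11: prey: 1+0-0=1; pred: 17+0-5=12
Max prey = 34 at step 2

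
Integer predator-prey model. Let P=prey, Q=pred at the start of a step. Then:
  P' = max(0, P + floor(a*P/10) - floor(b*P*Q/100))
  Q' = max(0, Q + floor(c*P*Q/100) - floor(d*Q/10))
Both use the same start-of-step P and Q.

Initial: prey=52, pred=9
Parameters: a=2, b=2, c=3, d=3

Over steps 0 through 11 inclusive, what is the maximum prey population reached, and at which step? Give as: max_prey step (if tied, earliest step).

Step 1: prey: 52+10-9=53; pred: 9+14-2=21
Step 2: prey: 53+10-22=41; pred: 21+33-6=48
Step 3: prey: 41+8-39=10; pred: 48+59-14=93
Step 4: prey: 10+2-18=0; pred: 93+27-27=93
Step 5: prey: 0+0-0=0; pred: 93+0-27=66
Step 6: prey: 0+0-0=0; pred: 66+0-19=47
Step 7: prey: 0+0-0=0; pred: 47+0-14=33
Step 8: prey: 0+0-0=0; pred: 33+0-9=24
Step 9: prey: 0+0-0=0; pred: 24+0-7=17
Step 10: prey: 0+0-0=0; pred: 17+0-5=12
Step 11: prey: 0+0-0=0; pred: 12+0-3=9
Max prey = 53 at step 1

Answer: 53 1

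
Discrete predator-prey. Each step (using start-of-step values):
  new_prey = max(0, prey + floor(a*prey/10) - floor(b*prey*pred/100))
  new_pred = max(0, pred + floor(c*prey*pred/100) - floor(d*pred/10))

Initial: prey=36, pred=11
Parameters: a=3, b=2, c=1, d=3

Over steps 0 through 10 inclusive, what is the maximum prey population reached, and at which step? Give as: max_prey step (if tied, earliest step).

Step 1: prey: 36+10-7=39; pred: 11+3-3=11
Step 2: prey: 39+11-8=42; pred: 11+4-3=12
Step 3: prey: 42+12-10=44; pred: 12+5-3=14
Step 4: prey: 44+13-12=45; pred: 14+6-4=16
Step 5: prey: 45+13-14=44; pred: 16+7-4=19
Step 6: prey: 44+13-16=41; pred: 19+8-5=22
Step 7: prey: 41+12-18=35; pred: 22+9-6=25
Step 8: prey: 35+10-17=28; pred: 25+8-7=26
Step 9: prey: 28+8-14=22; pred: 26+7-7=26
Step 10: prey: 22+6-11=17; pred: 26+5-7=24
Max prey = 45 at step 4

Answer: 45 4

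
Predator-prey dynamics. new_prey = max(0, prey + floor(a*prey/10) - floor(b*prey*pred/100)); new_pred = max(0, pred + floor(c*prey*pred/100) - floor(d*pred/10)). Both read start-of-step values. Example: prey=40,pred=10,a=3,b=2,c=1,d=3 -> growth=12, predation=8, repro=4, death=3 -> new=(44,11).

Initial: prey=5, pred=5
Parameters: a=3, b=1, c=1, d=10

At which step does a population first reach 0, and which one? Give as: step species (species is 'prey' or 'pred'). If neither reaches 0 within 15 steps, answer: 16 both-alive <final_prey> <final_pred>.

Answer: 1 pred

Derivation:
Step 1: prey: 5+1-0=6; pred: 5+0-5=0
First extinction: pred at step 1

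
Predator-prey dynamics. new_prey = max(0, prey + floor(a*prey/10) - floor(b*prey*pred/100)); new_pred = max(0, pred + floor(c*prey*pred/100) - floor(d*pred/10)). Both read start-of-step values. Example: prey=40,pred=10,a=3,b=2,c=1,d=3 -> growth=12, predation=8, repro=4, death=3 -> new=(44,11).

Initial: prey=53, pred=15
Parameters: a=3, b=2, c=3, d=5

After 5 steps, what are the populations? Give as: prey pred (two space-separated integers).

Answer: 0 26

Derivation:
Step 1: prey: 53+15-15=53; pred: 15+23-7=31
Step 2: prey: 53+15-32=36; pred: 31+49-15=65
Step 3: prey: 36+10-46=0; pred: 65+70-32=103
Step 4: prey: 0+0-0=0; pred: 103+0-51=52
Step 5: prey: 0+0-0=0; pred: 52+0-26=26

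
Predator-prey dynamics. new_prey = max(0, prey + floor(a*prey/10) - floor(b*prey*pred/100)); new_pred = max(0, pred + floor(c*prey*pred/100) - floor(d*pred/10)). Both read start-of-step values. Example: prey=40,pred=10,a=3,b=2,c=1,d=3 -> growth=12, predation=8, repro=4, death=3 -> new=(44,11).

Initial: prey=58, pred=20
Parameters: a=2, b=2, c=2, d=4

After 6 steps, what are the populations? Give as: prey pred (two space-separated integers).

Answer: 0 14

Derivation:
Step 1: prey: 58+11-23=46; pred: 20+23-8=35
Step 2: prey: 46+9-32=23; pred: 35+32-14=53
Step 3: prey: 23+4-24=3; pred: 53+24-21=56
Step 4: prey: 3+0-3=0; pred: 56+3-22=37
Step 5: prey: 0+0-0=0; pred: 37+0-14=23
Step 6: prey: 0+0-0=0; pred: 23+0-9=14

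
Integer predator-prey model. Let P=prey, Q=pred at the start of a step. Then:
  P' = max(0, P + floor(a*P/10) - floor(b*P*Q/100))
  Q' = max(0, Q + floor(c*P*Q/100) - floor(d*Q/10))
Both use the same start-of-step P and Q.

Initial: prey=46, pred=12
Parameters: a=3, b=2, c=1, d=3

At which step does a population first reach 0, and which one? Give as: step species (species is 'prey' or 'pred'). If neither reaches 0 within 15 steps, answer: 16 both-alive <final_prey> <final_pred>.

Step 1: prey: 46+13-11=48; pred: 12+5-3=14
Step 2: prey: 48+14-13=49; pred: 14+6-4=16
Step 3: prey: 49+14-15=48; pred: 16+7-4=19
Step 4: prey: 48+14-18=44; pred: 19+9-5=23
Step 5: prey: 44+13-20=37; pred: 23+10-6=27
Step 6: prey: 37+11-19=29; pred: 27+9-8=28
Step 7: prey: 29+8-16=21; pred: 28+8-8=28
Step 8: prey: 21+6-11=16; pred: 28+5-8=25
Step 9: prey: 16+4-8=12; pred: 25+4-7=22
Step 10: prey: 12+3-5=10; pred: 22+2-6=18
Step 11: prey: 10+3-3=10; pred: 18+1-5=14
Step 12: prey: 10+3-2=11; pred: 14+1-4=11
Step 13: prey: 11+3-2=12; pred: 11+1-3=9
Step 14: prey: 12+3-2=13; pred: 9+1-2=8
Step 15: prey: 13+3-2=14; pred: 8+1-2=7
No extinction within 15 steps

Answer: 16 both-alive 14 7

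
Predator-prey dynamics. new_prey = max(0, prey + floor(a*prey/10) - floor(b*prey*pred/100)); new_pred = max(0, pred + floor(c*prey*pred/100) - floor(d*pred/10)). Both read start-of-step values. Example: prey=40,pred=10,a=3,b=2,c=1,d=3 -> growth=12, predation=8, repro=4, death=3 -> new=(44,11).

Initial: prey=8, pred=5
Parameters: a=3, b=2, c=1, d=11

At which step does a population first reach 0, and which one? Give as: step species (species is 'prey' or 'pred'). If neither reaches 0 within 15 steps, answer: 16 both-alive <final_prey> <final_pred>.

Answer: 1 pred

Derivation:
Step 1: prey: 8+2-0=10; pred: 5+0-5=0
First extinction: pred at step 1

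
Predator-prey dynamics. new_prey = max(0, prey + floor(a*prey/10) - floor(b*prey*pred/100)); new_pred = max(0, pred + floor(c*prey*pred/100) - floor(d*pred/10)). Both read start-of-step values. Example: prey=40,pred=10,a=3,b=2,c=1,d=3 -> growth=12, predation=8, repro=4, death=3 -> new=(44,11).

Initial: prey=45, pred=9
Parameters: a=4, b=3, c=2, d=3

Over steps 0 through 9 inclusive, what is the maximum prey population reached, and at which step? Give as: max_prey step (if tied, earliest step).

Answer: 51 1

Derivation:
Step 1: prey: 45+18-12=51; pred: 9+8-2=15
Step 2: prey: 51+20-22=49; pred: 15+15-4=26
Step 3: prey: 49+19-38=30; pred: 26+25-7=44
Step 4: prey: 30+12-39=3; pred: 44+26-13=57
Step 5: prey: 3+1-5=0; pred: 57+3-17=43
Step 6: prey: 0+0-0=0; pred: 43+0-12=31
Step 7: prey: 0+0-0=0; pred: 31+0-9=22
Step 8: prey: 0+0-0=0; pred: 22+0-6=16
Step 9: prey: 0+0-0=0; pred: 16+0-4=12
Max prey = 51 at step 1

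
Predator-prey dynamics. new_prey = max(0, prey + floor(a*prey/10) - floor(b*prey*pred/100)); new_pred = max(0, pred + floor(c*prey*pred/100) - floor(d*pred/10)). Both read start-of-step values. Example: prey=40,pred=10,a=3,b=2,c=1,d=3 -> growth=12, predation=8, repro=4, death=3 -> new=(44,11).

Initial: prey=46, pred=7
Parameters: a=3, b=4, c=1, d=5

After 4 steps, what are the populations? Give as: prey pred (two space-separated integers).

Step 1: prey: 46+13-12=47; pred: 7+3-3=7
Step 2: prey: 47+14-13=48; pred: 7+3-3=7
Step 3: prey: 48+14-13=49; pred: 7+3-3=7
Step 4: prey: 49+14-13=50; pred: 7+3-3=7

Answer: 50 7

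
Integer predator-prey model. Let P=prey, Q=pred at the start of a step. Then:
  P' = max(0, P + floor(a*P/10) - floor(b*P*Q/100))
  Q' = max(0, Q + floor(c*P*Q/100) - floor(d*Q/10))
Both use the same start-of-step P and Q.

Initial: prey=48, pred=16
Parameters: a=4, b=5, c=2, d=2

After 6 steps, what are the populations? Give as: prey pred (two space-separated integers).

Answer: 0 17

Derivation:
Step 1: prey: 48+19-38=29; pred: 16+15-3=28
Step 2: prey: 29+11-40=0; pred: 28+16-5=39
Step 3: prey: 0+0-0=0; pred: 39+0-7=32
Step 4: prey: 0+0-0=0; pred: 32+0-6=26
Step 5: prey: 0+0-0=0; pred: 26+0-5=21
Step 6: prey: 0+0-0=0; pred: 21+0-4=17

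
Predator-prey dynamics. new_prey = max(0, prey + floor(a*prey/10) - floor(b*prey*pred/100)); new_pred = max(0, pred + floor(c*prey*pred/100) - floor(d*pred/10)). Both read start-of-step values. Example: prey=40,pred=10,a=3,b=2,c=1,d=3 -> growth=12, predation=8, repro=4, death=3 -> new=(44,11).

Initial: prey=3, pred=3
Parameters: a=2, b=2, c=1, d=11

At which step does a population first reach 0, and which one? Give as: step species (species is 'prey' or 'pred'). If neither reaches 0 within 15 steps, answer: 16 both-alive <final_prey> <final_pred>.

Answer: 1 pred

Derivation:
Step 1: prey: 3+0-0=3; pred: 3+0-3=0
First extinction: pred at step 1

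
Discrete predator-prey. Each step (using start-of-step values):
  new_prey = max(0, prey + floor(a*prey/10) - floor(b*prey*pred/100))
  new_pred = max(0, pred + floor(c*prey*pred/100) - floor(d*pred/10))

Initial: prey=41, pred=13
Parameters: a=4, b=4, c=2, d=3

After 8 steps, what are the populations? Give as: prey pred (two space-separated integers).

Step 1: prey: 41+16-21=36; pred: 13+10-3=20
Step 2: prey: 36+14-28=22; pred: 20+14-6=28
Step 3: prey: 22+8-24=6; pred: 28+12-8=32
Step 4: prey: 6+2-7=1; pred: 32+3-9=26
Step 5: prey: 1+0-1=0; pred: 26+0-7=19
Step 6: prey: 0+0-0=0; pred: 19+0-5=14
Step 7: prey: 0+0-0=0; pred: 14+0-4=10
Step 8: prey: 0+0-0=0; pred: 10+0-3=7

Answer: 0 7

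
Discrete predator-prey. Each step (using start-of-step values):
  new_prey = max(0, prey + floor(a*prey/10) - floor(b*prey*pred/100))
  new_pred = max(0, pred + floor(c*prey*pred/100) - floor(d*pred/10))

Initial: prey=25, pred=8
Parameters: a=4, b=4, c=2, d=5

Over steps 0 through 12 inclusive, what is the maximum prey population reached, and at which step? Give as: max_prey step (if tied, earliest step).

Answer: 38 6

Derivation:
Step 1: prey: 25+10-8=27; pred: 8+4-4=8
Step 2: prey: 27+10-8=29; pred: 8+4-4=8
Step 3: prey: 29+11-9=31; pred: 8+4-4=8
Step 4: prey: 31+12-9=34; pred: 8+4-4=8
Step 5: prey: 34+13-10=37; pred: 8+5-4=9
Step 6: prey: 37+14-13=38; pred: 9+6-4=11
Step 7: prey: 38+15-16=37; pred: 11+8-5=14
Step 8: prey: 37+14-20=31; pred: 14+10-7=17
Step 9: prey: 31+12-21=22; pred: 17+10-8=19
Step 10: prey: 22+8-16=14; pred: 19+8-9=18
Step 11: prey: 14+5-10=9; pred: 18+5-9=14
Step 12: prey: 9+3-5=7; pred: 14+2-7=9
Max prey = 38 at step 6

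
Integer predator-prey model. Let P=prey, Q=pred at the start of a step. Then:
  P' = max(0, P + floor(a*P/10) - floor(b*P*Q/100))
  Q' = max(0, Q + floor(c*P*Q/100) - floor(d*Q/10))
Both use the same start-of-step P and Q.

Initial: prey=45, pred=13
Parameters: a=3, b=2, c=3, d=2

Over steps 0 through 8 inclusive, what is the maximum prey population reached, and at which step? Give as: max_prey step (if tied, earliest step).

Answer: 47 1

Derivation:
Step 1: prey: 45+13-11=47; pred: 13+17-2=28
Step 2: prey: 47+14-26=35; pred: 28+39-5=62
Step 3: prey: 35+10-43=2; pred: 62+65-12=115
Step 4: prey: 2+0-4=0; pred: 115+6-23=98
Step 5: prey: 0+0-0=0; pred: 98+0-19=79
Step 6: prey: 0+0-0=0; pred: 79+0-15=64
Step 7: prey: 0+0-0=0; pred: 64+0-12=52
Step 8: prey: 0+0-0=0; pred: 52+0-10=42
Max prey = 47 at step 1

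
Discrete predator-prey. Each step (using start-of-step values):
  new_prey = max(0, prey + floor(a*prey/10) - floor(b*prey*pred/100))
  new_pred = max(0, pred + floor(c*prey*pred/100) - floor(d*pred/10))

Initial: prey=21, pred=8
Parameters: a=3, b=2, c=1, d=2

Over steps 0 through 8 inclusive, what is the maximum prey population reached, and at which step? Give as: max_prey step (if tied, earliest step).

Answer: 44 7

Derivation:
Step 1: prey: 21+6-3=24; pred: 8+1-1=8
Step 2: prey: 24+7-3=28; pred: 8+1-1=8
Step 3: prey: 28+8-4=32; pred: 8+2-1=9
Step 4: prey: 32+9-5=36; pred: 9+2-1=10
Step 5: prey: 36+10-7=39; pred: 10+3-2=11
Step 6: prey: 39+11-8=42; pred: 11+4-2=13
Step 7: prey: 42+12-10=44; pred: 13+5-2=16
Step 8: prey: 44+13-14=43; pred: 16+7-3=20
Max prey = 44 at step 7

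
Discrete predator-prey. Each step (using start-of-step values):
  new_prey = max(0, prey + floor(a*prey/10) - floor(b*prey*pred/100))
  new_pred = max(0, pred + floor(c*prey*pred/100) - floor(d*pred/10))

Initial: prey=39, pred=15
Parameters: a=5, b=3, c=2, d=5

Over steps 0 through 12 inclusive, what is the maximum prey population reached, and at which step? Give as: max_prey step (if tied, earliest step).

Answer: 41 1

Derivation:
Step 1: prey: 39+19-17=41; pred: 15+11-7=19
Step 2: prey: 41+20-23=38; pred: 19+15-9=25
Step 3: prey: 38+19-28=29; pred: 25+19-12=32
Step 4: prey: 29+14-27=16; pred: 32+18-16=34
Step 5: prey: 16+8-16=8; pred: 34+10-17=27
Step 6: prey: 8+4-6=6; pred: 27+4-13=18
Step 7: prey: 6+3-3=6; pred: 18+2-9=11
Step 8: prey: 6+3-1=8; pred: 11+1-5=7
Step 9: prey: 8+4-1=11; pred: 7+1-3=5
Step 10: prey: 11+5-1=15; pred: 5+1-2=4
Step 11: prey: 15+7-1=21; pred: 4+1-2=3
Step 12: prey: 21+10-1=30; pred: 3+1-1=3
Max prey = 41 at step 1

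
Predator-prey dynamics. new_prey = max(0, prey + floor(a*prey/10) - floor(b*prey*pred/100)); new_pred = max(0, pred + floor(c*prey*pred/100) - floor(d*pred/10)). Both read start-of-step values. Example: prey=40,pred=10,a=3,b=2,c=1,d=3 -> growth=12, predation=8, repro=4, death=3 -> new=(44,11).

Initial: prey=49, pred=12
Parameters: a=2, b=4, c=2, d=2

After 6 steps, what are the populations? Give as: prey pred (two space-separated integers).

Step 1: prey: 49+9-23=35; pred: 12+11-2=21
Step 2: prey: 35+7-29=13; pred: 21+14-4=31
Step 3: prey: 13+2-16=0; pred: 31+8-6=33
Step 4: prey: 0+0-0=0; pred: 33+0-6=27
Step 5: prey: 0+0-0=0; pred: 27+0-5=22
Step 6: prey: 0+0-0=0; pred: 22+0-4=18

Answer: 0 18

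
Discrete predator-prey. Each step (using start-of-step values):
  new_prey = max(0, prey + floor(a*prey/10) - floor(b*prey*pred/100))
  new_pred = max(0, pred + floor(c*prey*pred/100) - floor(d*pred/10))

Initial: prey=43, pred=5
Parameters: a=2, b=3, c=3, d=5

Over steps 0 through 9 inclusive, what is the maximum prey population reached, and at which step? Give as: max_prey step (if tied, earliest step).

Step 1: prey: 43+8-6=45; pred: 5+6-2=9
Step 2: prey: 45+9-12=42; pred: 9+12-4=17
Step 3: prey: 42+8-21=29; pred: 17+21-8=30
Step 4: prey: 29+5-26=8; pred: 30+26-15=41
Step 5: prey: 8+1-9=0; pred: 41+9-20=30
Step 6: prey: 0+0-0=0; pred: 30+0-15=15
Step 7: prey: 0+0-0=0; pred: 15+0-7=8
Step 8: prey: 0+0-0=0; pred: 8+0-4=4
Step 9: prey: 0+0-0=0; pred: 4+0-2=2
Max prey = 45 at step 1

Answer: 45 1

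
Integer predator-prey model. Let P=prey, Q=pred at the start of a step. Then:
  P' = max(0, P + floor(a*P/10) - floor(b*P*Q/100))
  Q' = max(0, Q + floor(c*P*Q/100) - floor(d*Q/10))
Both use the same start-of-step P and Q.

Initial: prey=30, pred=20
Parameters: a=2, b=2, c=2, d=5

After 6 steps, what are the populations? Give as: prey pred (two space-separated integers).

Step 1: prey: 30+6-12=24; pred: 20+12-10=22
Step 2: prey: 24+4-10=18; pred: 22+10-11=21
Step 3: prey: 18+3-7=14; pred: 21+7-10=18
Step 4: prey: 14+2-5=11; pred: 18+5-9=14
Step 5: prey: 11+2-3=10; pred: 14+3-7=10
Step 6: prey: 10+2-2=10; pred: 10+2-5=7

Answer: 10 7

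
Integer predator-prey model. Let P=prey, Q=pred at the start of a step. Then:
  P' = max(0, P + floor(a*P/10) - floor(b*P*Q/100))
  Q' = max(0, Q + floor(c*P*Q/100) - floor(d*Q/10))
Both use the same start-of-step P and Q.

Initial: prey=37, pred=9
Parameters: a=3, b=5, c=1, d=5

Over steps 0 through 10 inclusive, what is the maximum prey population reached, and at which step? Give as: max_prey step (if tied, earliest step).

Answer: 110 10

Derivation:
Step 1: prey: 37+11-16=32; pred: 9+3-4=8
Step 2: prey: 32+9-12=29; pred: 8+2-4=6
Step 3: prey: 29+8-8=29; pred: 6+1-3=4
Step 4: prey: 29+8-5=32; pred: 4+1-2=3
Step 5: prey: 32+9-4=37; pred: 3+0-1=2
Step 6: prey: 37+11-3=45; pred: 2+0-1=1
Step 7: prey: 45+13-2=56; pred: 1+0-0=1
Step 8: prey: 56+16-2=70; pred: 1+0-0=1
Step 9: prey: 70+21-3=88; pred: 1+0-0=1
Step 10: prey: 88+26-4=110; pred: 1+0-0=1
Max prey = 110 at step 10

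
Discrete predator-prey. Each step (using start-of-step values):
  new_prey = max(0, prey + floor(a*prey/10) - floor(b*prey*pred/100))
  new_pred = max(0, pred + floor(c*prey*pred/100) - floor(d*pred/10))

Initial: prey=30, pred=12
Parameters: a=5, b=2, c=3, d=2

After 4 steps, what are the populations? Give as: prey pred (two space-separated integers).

Answer: 0 137

Derivation:
Step 1: prey: 30+15-7=38; pred: 12+10-2=20
Step 2: prey: 38+19-15=42; pred: 20+22-4=38
Step 3: prey: 42+21-31=32; pred: 38+47-7=78
Step 4: prey: 32+16-49=0; pred: 78+74-15=137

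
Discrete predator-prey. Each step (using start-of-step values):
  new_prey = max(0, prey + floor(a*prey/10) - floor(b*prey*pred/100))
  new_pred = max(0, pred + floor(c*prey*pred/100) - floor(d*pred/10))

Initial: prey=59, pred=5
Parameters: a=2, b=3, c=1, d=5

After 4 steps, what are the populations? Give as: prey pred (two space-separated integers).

Step 1: prey: 59+11-8=62; pred: 5+2-2=5
Step 2: prey: 62+12-9=65; pred: 5+3-2=6
Step 3: prey: 65+13-11=67; pred: 6+3-3=6
Step 4: prey: 67+13-12=68; pred: 6+4-3=7

Answer: 68 7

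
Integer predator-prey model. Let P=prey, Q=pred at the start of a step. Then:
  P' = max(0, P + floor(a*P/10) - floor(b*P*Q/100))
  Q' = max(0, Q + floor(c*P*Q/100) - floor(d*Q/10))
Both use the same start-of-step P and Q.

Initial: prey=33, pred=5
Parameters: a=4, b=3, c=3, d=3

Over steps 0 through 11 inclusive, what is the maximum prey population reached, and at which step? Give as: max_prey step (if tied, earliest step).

Answer: 48 2

Derivation:
Step 1: prey: 33+13-4=42; pred: 5+4-1=8
Step 2: prey: 42+16-10=48; pred: 8+10-2=16
Step 3: prey: 48+19-23=44; pred: 16+23-4=35
Step 4: prey: 44+17-46=15; pred: 35+46-10=71
Step 5: prey: 15+6-31=0; pred: 71+31-21=81
Step 6: prey: 0+0-0=0; pred: 81+0-24=57
Step 7: prey: 0+0-0=0; pred: 57+0-17=40
Step 8: prey: 0+0-0=0; pred: 40+0-12=28
Step 9: prey: 0+0-0=0; pred: 28+0-8=20
Step 10: prey: 0+0-0=0; pred: 20+0-6=14
Step 11: prey: 0+0-0=0; pred: 14+0-4=10
Max prey = 48 at step 2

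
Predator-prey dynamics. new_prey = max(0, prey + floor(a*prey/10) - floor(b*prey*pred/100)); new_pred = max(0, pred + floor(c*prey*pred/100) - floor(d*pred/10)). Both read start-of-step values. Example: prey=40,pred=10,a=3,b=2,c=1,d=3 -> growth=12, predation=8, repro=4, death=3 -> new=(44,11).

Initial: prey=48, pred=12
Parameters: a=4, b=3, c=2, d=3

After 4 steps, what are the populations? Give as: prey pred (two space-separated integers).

Step 1: prey: 48+19-17=50; pred: 12+11-3=20
Step 2: prey: 50+20-30=40; pred: 20+20-6=34
Step 3: prey: 40+16-40=16; pred: 34+27-10=51
Step 4: prey: 16+6-24=0; pred: 51+16-15=52

Answer: 0 52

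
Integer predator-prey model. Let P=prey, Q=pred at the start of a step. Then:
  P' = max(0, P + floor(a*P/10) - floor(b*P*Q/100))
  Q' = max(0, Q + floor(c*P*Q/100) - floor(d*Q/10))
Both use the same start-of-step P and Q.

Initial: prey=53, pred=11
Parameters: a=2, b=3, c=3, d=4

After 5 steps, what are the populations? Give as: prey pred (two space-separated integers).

Answer: 0 22

Derivation:
Step 1: prey: 53+10-17=46; pred: 11+17-4=24
Step 2: prey: 46+9-33=22; pred: 24+33-9=48
Step 3: prey: 22+4-31=0; pred: 48+31-19=60
Step 4: prey: 0+0-0=0; pred: 60+0-24=36
Step 5: prey: 0+0-0=0; pred: 36+0-14=22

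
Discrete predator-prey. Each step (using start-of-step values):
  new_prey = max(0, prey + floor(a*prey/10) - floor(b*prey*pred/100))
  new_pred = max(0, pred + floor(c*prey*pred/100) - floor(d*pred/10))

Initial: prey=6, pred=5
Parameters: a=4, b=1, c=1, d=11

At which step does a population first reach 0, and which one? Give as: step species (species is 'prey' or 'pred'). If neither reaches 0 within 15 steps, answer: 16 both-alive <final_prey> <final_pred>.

Answer: 1 pred

Derivation:
Step 1: prey: 6+2-0=8; pred: 5+0-5=0
First extinction: pred at step 1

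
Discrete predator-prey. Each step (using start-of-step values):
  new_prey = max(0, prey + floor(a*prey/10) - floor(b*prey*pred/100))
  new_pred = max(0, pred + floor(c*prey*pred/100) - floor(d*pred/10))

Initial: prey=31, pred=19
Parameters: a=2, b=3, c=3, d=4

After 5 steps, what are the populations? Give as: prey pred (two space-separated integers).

Step 1: prey: 31+6-17=20; pred: 19+17-7=29
Step 2: prey: 20+4-17=7; pred: 29+17-11=35
Step 3: prey: 7+1-7=1; pred: 35+7-14=28
Step 4: prey: 1+0-0=1; pred: 28+0-11=17
Step 5: prey: 1+0-0=1; pred: 17+0-6=11

Answer: 1 11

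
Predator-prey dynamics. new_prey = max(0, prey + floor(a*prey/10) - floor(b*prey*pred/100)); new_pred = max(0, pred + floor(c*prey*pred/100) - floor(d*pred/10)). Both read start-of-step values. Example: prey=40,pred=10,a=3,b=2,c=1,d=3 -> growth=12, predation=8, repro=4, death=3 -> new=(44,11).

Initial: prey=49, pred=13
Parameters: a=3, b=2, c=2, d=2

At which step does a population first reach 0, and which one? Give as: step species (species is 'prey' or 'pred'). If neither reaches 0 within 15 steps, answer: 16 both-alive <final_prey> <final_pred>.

Answer: 4 prey

Derivation:
Step 1: prey: 49+14-12=51; pred: 13+12-2=23
Step 2: prey: 51+15-23=43; pred: 23+23-4=42
Step 3: prey: 43+12-36=19; pred: 42+36-8=70
Step 4: prey: 19+5-26=0; pred: 70+26-14=82
First extinction: prey at step 4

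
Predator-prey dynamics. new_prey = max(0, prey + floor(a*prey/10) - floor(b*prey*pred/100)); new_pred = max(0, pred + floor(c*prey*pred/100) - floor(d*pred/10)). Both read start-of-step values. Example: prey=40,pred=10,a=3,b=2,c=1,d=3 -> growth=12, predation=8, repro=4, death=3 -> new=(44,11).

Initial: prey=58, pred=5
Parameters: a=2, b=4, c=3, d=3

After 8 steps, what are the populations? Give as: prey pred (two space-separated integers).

Answer: 0 12

Derivation:
Step 1: prey: 58+11-11=58; pred: 5+8-1=12
Step 2: prey: 58+11-27=42; pred: 12+20-3=29
Step 3: prey: 42+8-48=2; pred: 29+36-8=57
Step 4: prey: 2+0-4=0; pred: 57+3-17=43
Step 5: prey: 0+0-0=0; pred: 43+0-12=31
Step 6: prey: 0+0-0=0; pred: 31+0-9=22
Step 7: prey: 0+0-0=0; pred: 22+0-6=16
Step 8: prey: 0+0-0=0; pred: 16+0-4=12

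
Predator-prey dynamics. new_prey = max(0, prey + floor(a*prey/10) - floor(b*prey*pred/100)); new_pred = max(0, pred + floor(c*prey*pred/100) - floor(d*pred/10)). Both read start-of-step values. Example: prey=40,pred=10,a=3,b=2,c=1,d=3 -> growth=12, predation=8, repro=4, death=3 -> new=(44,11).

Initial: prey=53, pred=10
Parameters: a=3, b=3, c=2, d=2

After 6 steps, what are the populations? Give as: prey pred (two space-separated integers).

Step 1: prey: 53+15-15=53; pred: 10+10-2=18
Step 2: prey: 53+15-28=40; pred: 18+19-3=34
Step 3: prey: 40+12-40=12; pred: 34+27-6=55
Step 4: prey: 12+3-19=0; pred: 55+13-11=57
Step 5: prey: 0+0-0=0; pred: 57+0-11=46
Step 6: prey: 0+0-0=0; pred: 46+0-9=37

Answer: 0 37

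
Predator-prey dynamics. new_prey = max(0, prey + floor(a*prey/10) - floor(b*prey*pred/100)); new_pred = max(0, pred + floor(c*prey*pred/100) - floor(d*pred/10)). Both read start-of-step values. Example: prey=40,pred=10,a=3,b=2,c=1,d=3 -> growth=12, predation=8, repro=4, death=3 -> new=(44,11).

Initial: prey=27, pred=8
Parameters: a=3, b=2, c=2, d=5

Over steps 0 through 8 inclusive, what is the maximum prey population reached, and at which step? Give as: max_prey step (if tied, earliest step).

Answer: 48 5

Derivation:
Step 1: prey: 27+8-4=31; pred: 8+4-4=8
Step 2: prey: 31+9-4=36; pred: 8+4-4=8
Step 3: prey: 36+10-5=41; pred: 8+5-4=9
Step 4: prey: 41+12-7=46; pred: 9+7-4=12
Step 5: prey: 46+13-11=48; pred: 12+11-6=17
Step 6: prey: 48+14-16=46; pred: 17+16-8=25
Step 7: prey: 46+13-23=36; pred: 25+23-12=36
Step 8: prey: 36+10-25=21; pred: 36+25-18=43
Max prey = 48 at step 5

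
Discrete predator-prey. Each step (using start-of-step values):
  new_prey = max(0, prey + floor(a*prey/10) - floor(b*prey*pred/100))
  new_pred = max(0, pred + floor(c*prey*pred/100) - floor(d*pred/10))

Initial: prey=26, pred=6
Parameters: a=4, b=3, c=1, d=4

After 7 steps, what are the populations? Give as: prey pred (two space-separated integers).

Answer: 118 13

Derivation:
Step 1: prey: 26+10-4=32; pred: 6+1-2=5
Step 2: prey: 32+12-4=40; pred: 5+1-2=4
Step 3: prey: 40+16-4=52; pred: 4+1-1=4
Step 4: prey: 52+20-6=66; pred: 4+2-1=5
Step 5: prey: 66+26-9=83; pred: 5+3-2=6
Step 6: prey: 83+33-14=102; pred: 6+4-2=8
Step 7: prey: 102+40-24=118; pred: 8+8-3=13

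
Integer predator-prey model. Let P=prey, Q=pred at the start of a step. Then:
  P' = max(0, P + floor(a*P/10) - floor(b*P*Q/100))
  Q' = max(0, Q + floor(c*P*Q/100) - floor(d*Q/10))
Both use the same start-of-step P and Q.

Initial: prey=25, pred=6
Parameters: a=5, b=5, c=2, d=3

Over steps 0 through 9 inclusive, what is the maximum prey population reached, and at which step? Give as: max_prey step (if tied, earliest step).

Answer: 33 2

Derivation:
Step 1: prey: 25+12-7=30; pred: 6+3-1=8
Step 2: prey: 30+15-12=33; pred: 8+4-2=10
Step 3: prey: 33+16-16=33; pred: 10+6-3=13
Step 4: prey: 33+16-21=28; pred: 13+8-3=18
Step 5: prey: 28+14-25=17; pred: 18+10-5=23
Step 6: prey: 17+8-19=6; pred: 23+7-6=24
Step 7: prey: 6+3-7=2; pred: 24+2-7=19
Step 8: prey: 2+1-1=2; pred: 19+0-5=14
Step 9: prey: 2+1-1=2; pred: 14+0-4=10
Max prey = 33 at step 2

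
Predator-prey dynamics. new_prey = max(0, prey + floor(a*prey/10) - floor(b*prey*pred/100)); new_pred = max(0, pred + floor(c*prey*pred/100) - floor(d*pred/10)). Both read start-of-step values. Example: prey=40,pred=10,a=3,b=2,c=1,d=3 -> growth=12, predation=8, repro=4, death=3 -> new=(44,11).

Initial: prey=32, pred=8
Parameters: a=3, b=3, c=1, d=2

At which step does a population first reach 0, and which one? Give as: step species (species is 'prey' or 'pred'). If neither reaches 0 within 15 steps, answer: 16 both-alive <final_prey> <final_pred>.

Step 1: prey: 32+9-7=34; pred: 8+2-1=9
Step 2: prey: 34+10-9=35; pred: 9+3-1=11
Step 3: prey: 35+10-11=34; pred: 11+3-2=12
Step 4: prey: 34+10-12=32; pred: 12+4-2=14
Step 5: prey: 32+9-13=28; pred: 14+4-2=16
Step 6: prey: 28+8-13=23; pred: 16+4-3=17
Step 7: prey: 23+6-11=18; pred: 17+3-3=17
Step 8: prey: 18+5-9=14; pred: 17+3-3=17
Step 9: prey: 14+4-7=11; pred: 17+2-3=16
Step 10: prey: 11+3-5=9; pred: 16+1-3=14
Step 11: prey: 9+2-3=8; pred: 14+1-2=13
Step 12: prey: 8+2-3=7; pred: 13+1-2=12
Step 13: prey: 7+2-2=7; pred: 12+0-2=10
Step 14: prey: 7+2-2=7; pred: 10+0-2=8
Step 15: prey: 7+2-1=8; pred: 8+0-1=7
No extinction within 15 steps

Answer: 16 both-alive 8 7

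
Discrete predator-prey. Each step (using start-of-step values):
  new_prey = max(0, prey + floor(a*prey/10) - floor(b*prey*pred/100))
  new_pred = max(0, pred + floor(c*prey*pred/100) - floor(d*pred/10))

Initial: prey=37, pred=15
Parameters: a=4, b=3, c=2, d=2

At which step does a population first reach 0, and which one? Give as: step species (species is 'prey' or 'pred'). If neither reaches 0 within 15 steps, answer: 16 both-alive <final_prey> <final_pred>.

Answer: 4 prey

Derivation:
Step 1: prey: 37+14-16=35; pred: 15+11-3=23
Step 2: prey: 35+14-24=25; pred: 23+16-4=35
Step 3: prey: 25+10-26=9; pred: 35+17-7=45
Step 4: prey: 9+3-12=0; pred: 45+8-9=44
First extinction: prey at step 4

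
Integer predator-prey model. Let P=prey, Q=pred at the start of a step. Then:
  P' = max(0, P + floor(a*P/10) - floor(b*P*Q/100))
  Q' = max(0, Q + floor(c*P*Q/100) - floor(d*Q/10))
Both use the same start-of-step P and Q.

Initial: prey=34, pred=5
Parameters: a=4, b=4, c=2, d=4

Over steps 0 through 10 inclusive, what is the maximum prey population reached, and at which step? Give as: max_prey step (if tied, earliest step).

Step 1: prey: 34+13-6=41; pred: 5+3-2=6
Step 2: prey: 41+16-9=48; pred: 6+4-2=8
Step 3: prey: 48+19-15=52; pred: 8+7-3=12
Step 4: prey: 52+20-24=48; pred: 12+12-4=20
Step 5: prey: 48+19-38=29; pred: 20+19-8=31
Step 6: prey: 29+11-35=5; pred: 31+17-12=36
Step 7: prey: 5+2-7=0; pred: 36+3-14=25
Step 8: prey: 0+0-0=0; pred: 25+0-10=15
Step 9: prey: 0+0-0=0; pred: 15+0-6=9
Step 10: prey: 0+0-0=0; pred: 9+0-3=6
Max prey = 52 at step 3

Answer: 52 3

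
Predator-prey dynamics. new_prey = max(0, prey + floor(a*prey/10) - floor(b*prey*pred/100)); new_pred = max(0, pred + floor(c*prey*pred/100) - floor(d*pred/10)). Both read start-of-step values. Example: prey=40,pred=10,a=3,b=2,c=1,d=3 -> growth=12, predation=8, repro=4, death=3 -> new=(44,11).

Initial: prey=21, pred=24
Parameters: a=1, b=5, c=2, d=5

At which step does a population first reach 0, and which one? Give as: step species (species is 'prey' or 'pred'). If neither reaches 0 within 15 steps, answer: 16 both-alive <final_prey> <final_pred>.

Step 1: prey: 21+2-25=0; pred: 24+10-12=22
First extinction: prey at step 1

Answer: 1 prey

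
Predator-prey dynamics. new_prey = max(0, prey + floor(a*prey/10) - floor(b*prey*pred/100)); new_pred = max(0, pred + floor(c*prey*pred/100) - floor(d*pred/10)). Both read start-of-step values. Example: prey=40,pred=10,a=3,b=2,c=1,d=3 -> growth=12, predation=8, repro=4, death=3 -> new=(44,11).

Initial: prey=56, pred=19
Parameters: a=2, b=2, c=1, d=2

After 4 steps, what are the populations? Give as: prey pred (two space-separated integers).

Step 1: prey: 56+11-21=46; pred: 19+10-3=26
Step 2: prey: 46+9-23=32; pred: 26+11-5=32
Step 3: prey: 32+6-20=18; pred: 32+10-6=36
Step 4: prey: 18+3-12=9; pred: 36+6-7=35

Answer: 9 35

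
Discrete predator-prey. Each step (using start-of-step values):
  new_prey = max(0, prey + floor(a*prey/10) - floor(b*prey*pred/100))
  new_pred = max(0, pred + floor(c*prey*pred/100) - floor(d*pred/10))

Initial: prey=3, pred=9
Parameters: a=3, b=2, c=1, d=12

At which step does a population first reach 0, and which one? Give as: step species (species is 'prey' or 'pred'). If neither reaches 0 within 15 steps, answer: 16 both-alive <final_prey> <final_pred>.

Answer: 1 pred

Derivation:
Step 1: prey: 3+0-0=3; pred: 9+0-10=0
First extinction: pred at step 1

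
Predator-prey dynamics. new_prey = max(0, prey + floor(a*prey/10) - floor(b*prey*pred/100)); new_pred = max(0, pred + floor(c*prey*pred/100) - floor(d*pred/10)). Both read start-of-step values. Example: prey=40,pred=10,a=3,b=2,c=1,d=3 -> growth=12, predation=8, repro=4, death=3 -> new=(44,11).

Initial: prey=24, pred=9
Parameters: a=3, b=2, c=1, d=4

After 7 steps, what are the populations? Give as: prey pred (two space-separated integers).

Step 1: prey: 24+7-4=27; pred: 9+2-3=8
Step 2: prey: 27+8-4=31; pred: 8+2-3=7
Step 3: prey: 31+9-4=36; pred: 7+2-2=7
Step 4: prey: 36+10-5=41; pred: 7+2-2=7
Step 5: prey: 41+12-5=48; pred: 7+2-2=7
Step 6: prey: 48+14-6=56; pred: 7+3-2=8
Step 7: prey: 56+16-8=64; pred: 8+4-3=9

Answer: 64 9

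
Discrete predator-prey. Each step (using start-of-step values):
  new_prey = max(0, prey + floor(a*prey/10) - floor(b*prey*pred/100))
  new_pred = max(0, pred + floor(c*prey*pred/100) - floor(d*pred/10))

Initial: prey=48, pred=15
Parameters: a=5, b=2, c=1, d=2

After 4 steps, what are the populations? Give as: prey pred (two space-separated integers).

Step 1: prey: 48+24-14=58; pred: 15+7-3=19
Step 2: prey: 58+29-22=65; pred: 19+11-3=27
Step 3: prey: 65+32-35=62; pred: 27+17-5=39
Step 4: prey: 62+31-48=45; pred: 39+24-7=56

Answer: 45 56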